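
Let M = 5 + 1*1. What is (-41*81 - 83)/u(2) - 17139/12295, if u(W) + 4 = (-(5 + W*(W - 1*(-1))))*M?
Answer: 813049/17213 ≈ 47.235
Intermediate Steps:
M = 6 (M = 5 + 1 = 6)
u(W) = -34 - 6*W*(1 + W) (u(W) = -4 - (5 + W*(W - 1*(-1)))*6 = -4 - (5 + W*(W + 1))*6 = -4 - (5 + W*(1 + W))*6 = -4 + (-5 - W*(1 + W))*6 = -4 + (-30 - 6*W*(1 + W)) = -34 - 6*W*(1 + W))
(-41*81 - 83)/u(2) - 17139/12295 = (-41*81 - 83)/(-34 - 6*2 - 6*2²) - 17139/12295 = (-3321 - 83)/(-34 - 12 - 6*4) - 17139*1/12295 = -3404/(-34 - 12 - 24) - 17139/12295 = -3404/(-70) - 17139/12295 = -3404*(-1/70) - 17139/12295 = 1702/35 - 17139/12295 = 813049/17213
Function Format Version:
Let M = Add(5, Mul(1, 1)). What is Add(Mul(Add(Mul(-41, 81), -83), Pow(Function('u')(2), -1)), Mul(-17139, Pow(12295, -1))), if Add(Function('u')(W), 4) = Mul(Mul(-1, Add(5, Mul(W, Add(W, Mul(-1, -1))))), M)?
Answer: Rational(813049, 17213) ≈ 47.235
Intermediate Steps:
M = 6 (M = Add(5, 1) = 6)
Function('u')(W) = Add(-34, Mul(-6, W, Add(1, W))) (Function('u')(W) = Add(-4, Mul(Mul(-1, Add(5, Mul(W, Add(W, Mul(-1, -1))))), 6)) = Add(-4, Mul(Mul(-1, Add(5, Mul(W, Add(W, 1)))), 6)) = Add(-4, Mul(Mul(-1, Add(5, Mul(W, Add(1, W)))), 6)) = Add(-4, Mul(Add(-5, Mul(-1, W, Add(1, W))), 6)) = Add(-4, Add(-30, Mul(-6, W, Add(1, W)))) = Add(-34, Mul(-6, W, Add(1, W))))
Add(Mul(Add(Mul(-41, 81), -83), Pow(Function('u')(2), -1)), Mul(-17139, Pow(12295, -1))) = Add(Mul(Add(Mul(-41, 81), -83), Pow(Add(-34, Mul(-6, 2), Mul(-6, Pow(2, 2))), -1)), Mul(-17139, Pow(12295, -1))) = Add(Mul(Add(-3321, -83), Pow(Add(-34, -12, Mul(-6, 4)), -1)), Mul(-17139, Rational(1, 12295))) = Add(Mul(-3404, Pow(Add(-34, -12, -24), -1)), Rational(-17139, 12295)) = Add(Mul(-3404, Pow(-70, -1)), Rational(-17139, 12295)) = Add(Mul(-3404, Rational(-1, 70)), Rational(-17139, 12295)) = Add(Rational(1702, 35), Rational(-17139, 12295)) = Rational(813049, 17213)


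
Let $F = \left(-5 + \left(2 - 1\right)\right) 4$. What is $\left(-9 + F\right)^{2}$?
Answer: $625$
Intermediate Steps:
$F = -16$ ($F = \left(-5 + 1\right) 4 = \left(-4\right) 4 = -16$)
$\left(-9 + F\right)^{2} = \left(-9 - 16\right)^{2} = \left(-25\right)^{2} = 625$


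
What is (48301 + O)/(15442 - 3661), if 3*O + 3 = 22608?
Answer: 564/119 ≈ 4.7395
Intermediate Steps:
O = 7535 (O = -1 + (⅓)*22608 = -1 + 7536 = 7535)
(48301 + O)/(15442 - 3661) = (48301 + 7535)/(15442 - 3661) = 55836/11781 = 55836*(1/11781) = 564/119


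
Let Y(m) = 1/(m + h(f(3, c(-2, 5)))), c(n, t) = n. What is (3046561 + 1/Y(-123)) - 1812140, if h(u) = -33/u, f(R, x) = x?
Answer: 2468629/2 ≈ 1.2343e+6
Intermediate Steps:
Y(m) = 1/(33/2 + m) (Y(m) = 1/(m - 33/(-2)) = 1/(m - 33*(-1/2)) = 1/(m + 33/2) = 1/(33/2 + m))
(3046561 + 1/Y(-123)) - 1812140 = (3046561 + 1/(2/(33 + 2*(-123)))) - 1812140 = (3046561 + 1/(2/(33 - 246))) - 1812140 = (3046561 + 1/(2/(-213))) - 1812140 = (3046561 + 1/(2*(-1/213))) - 1812140 = (3046561 + 1/(-2/213)) - 1812140 = (3046561 - 213/2) - 1812140 = 6092909/2 - 1812140 = 2468629/2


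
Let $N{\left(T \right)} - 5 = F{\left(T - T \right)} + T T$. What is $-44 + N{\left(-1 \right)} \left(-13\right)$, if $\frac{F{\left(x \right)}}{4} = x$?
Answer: $-122$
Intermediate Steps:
$F{\left(x \right)} = 4 x$
$N{\left(T \right)} = 5 + T^{2}$ ($N{\left(T \right)} = 5 + \left(4 \left(T - T\right) + T T\right) = 5 + \left(4 \cdot 0 + T^{2}\right) = 5 + \left(0 + T^{2}\right) = 5 + T^{2}$)
$-44 + N{\left(-1 \right)} \left(-13\right) = -44 + \left(5 + \left(-1\right)^{2}\right) \left(-13\right) = -44 + \left(5 + 1\right) \left(-13\right) = -44 + 6 \left(-13\right) = -44 - 78 = -122$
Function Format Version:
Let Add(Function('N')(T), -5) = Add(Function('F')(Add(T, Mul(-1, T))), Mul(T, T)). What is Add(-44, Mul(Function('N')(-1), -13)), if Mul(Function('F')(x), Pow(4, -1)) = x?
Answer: -122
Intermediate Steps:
Function('F')(x) = Mul(4, x)
Function('N')(T) = Add(5, Pow(T, 2)) (Function('N')(T) = Add(5, Add(Mul(4, Add(T, Mul(-1, T))), Mul(T, T))) = Add(5, Add(Mul(4, 0), Pow(T, 2))) = Add(5, Add(0, Pow(T, 2))) = Add(5, Pow(T, 2)))
Add(-44, Mul(Function('N')(-1), -13)) = Add(-44, Mul(Add(5, Pow(-1, 2)), -13)) = Add(-44, Mul(Add(5, 1), -13)) = Add(-44, Mul(6, -13)) = Add(-44, -78) = -122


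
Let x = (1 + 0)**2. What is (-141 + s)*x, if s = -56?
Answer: -197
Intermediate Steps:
x = 1 (x = 1**2 = 1)
(-141 + s)*x = (-141 - 56)*1 = -197*1 = -197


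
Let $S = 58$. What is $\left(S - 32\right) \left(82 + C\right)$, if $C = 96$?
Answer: $4628$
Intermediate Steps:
$\left(S - 32\right) \left(82 + C\right) = \left(58 - 32\right) \left(82 + 96\right) = \left(58 - 32\right) 178 = 26 \cdot 178 = 4628$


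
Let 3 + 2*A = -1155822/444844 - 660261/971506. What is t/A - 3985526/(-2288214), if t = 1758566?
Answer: -18114900454645901763892/32334215702952861 ≈ -5.6024e+5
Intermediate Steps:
A = -169569187338/54021076883 (A = -3/2 + (-1155822/444844 - 660261/971506)/2 = -3/2 + (-1155822*1/444844 - 660261*1/971506)/2 = -3/2 + (-577911/222422 - 660261/971506)/2 = -3/2 + (½)*(-177075144027/54021076883) = -3/2 - 177075144027/108042153766 = -169569187338/54021076883 ≈ -3.1389)
t/A - 3985526/(-2288214) = 1758566/(-169569187338/54021076883) - 3985526/(-2288214) = 1758566*(-54021076883/169569187338) - 3985526*(-1/2288214) = -47499814544914889/84784593669 + 1992763/1144107 = -18114900454645901763892/32334215702952861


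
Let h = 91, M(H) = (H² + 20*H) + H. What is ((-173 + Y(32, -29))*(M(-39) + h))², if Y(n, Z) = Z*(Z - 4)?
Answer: 386525810944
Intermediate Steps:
Y(n, Z) = Z*(-4 + Z)
M(H) = H² + 21*H
((-173 + Y(32, -29))*(M(-39) + h))² = ((-173 - 29*(-4 - 29))*(-39*(21 - 39) + 91))² = ((-173 - 29*(-33))*(-39*(-18) + 91))² = ((-173 + 957)*(702 + 91))² = (784*793)² = 621712² = 386525810944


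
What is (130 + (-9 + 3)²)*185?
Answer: 30710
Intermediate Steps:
(130 + (-9 + 3)²)*185 = (130 + (-6)²)*185 = (130 + 36)*185 = 166*185 = 30710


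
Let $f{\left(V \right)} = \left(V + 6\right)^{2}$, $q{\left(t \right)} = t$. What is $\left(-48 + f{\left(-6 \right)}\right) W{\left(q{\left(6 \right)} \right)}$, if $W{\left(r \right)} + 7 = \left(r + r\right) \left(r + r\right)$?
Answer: $-6576$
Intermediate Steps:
$f{\left(V \right)} = \left(6 + V\right)^{2}$
$W{\left(r \right)} = -7 + 4 r^{2}$ ($W{\left(r \right)} = -7 + \left(r + r\right) \left(r + r\right) = -7 + 2 r 2 r = -7 + 4 r^{2}$)
$\left(-48 + f{\left(-6 \right)}\right) W{\left(q{\left(6 \right)} \right)} = \left(-48 + \left(6 - 6\right)^{2}\right) \left(-7 + 4 \cdot 6^{2}\right) = \left(-48 + 0^{2}\right) \left(-7 + 4 \cdot 36\right) = \left(-48 + 0\right) \left(-7 + 144\right) = \left(-48\right) 137 = -6576$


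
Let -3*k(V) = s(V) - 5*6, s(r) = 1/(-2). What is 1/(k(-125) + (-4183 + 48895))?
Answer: 6/268333 ≈ 2.2360e-5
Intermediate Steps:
s(r) = -½
k(V) = 61/6 (k(V) = -(-½ - 5*6)/3 = -(-½ - 30)/3 = -⅓*(-61/2) = 61/6)
1/(k(-125) + (-4183 + 48895)) = 1/(61/6 + (-4183 + 48895)) = 1/(61/6 + 44712) = 1/(268333/6) = 6/268333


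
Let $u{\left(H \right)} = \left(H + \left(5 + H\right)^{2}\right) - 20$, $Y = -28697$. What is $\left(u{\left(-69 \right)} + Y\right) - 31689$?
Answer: $-56379$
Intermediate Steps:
$u{\left(H \right)} = -20 + H + \left(5 + H\right)^{2}$
$\left(u{\left(-69 \right)} + Y\right) - 31689 = \left(\left(-20 - 69 + \left(5 - 69\right)^{2}\right) - 28697\right) - 31689 = \left(\left(-20 - 69 + \left(-64\right)^{2}\right) - 28697\right) - 31689 = \left(\left(-20 - 69 + 4096\right) - 28697\right) - 31689 = \left(4007 - 28697\right) - 31689 = -24690 - 31689 = -56379$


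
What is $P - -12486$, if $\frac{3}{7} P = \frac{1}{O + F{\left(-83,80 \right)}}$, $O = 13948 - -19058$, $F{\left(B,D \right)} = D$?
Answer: $\frac{1239335395}{99258} \approx 12486.0$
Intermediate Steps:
$O = 33006$ ($O = 13948 + 19058 = 33006$)
$P = \frac{7}{99258}$ ($P = \frac{7}{3 \left(33006 + 80\right)} = \frac{7}{3 \cdot 33086} = \frac{7}{3} \cdot \frac{1}{33086} = \frac{7}{99258} \approx 7.0523 \cdot 10^{-5}$)
$P - -12486 = \frac{7}{99258} - -12486 = \frac{7}{99258} + 12486 = \frac{1239335395}{99258}$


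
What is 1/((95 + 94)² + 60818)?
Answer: 1/96539 ≈ 1.0359e-5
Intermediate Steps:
1/((95 + 94)² + 60818) = 1/(189² + 60818) = 1/(35721 + 60818) = 1/96539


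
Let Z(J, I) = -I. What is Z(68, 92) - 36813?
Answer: -36905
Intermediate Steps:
Z(68, 92) - 36813 = -1*92 - 36813 = -92 - 36813 = -36905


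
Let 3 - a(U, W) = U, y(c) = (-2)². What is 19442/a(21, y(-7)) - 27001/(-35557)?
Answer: -11142148/10323 ≈ -1079.4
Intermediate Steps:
y(c) = 4
a(U, W) = 3 - U
19442/a(21, y(-7)) - 27001/(-35557) = 19442/(3 - 1*21) - 27001/(-35557) = 19442/(3 - 21) - 27001*(-1/35557) = 19442/(-18) + 871/1147 = 19442*(-1/18) + 871/1147 = -9721/9 + 871/1147 = -11142148/10323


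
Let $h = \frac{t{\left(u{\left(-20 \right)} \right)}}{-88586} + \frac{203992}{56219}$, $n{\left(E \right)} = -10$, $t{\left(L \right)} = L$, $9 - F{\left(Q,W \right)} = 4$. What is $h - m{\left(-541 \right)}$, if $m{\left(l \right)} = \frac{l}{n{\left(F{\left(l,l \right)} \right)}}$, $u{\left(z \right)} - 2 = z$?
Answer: $- \frac{1256789282077}{24901081670} \approx -50.471$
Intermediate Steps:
$F{\left(Q,W \right)} = 5$ ($F{\left(Q,W \right)} = 9 - 4 = 5$)
$u{\left(z \right)} = 2 + z$
$h = \frac{9035923627}{2490108167}$ ($h = \frac{2 - 20}{-88586} + \frac{203992}{56219} = \left(-18\right) \left(- \frac{1}{88586}\right) + 203992 \cdot \frac{1}{56219} = \frac{9}{44293} + \frac{203992}{56219} = \frac{9035923627}{2490108167} \approx 3.6287$)
$m{\left(l \right)} = - \frac{l}{10}$ ($m{\left(l \right)} = \frac{l}{-10} = l \left(- \frac{1}{10}\right) = - \frac{l}{10}$)
$h - m{\left(-541 \right)} = \frac{9035923627}{2490108167} - \left(- \frac{1}{10}\right) \left(-541\right) = \frac{9035923627}{2490108167} - \frac{541}{10} = - \frac{1256789282077}{24901081670}$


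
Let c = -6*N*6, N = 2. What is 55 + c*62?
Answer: -4409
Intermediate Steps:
c = -72 (c = -12*6 = -6*12 = -72)
55 + c*62 = 55 - 72*62 = 55 - 4464 = -4409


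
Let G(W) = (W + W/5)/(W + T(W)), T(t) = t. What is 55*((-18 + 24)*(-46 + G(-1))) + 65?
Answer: -14917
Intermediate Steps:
G(W) = 3/5 (G(W) = (W + W/5)/(W + W) = (W + W*(1/5))/((2*W)) = (W + W/5)*(1/(2*W)) = (6*W/5)*(1/(2*W)) = 3/5)
55*((-18 + 24)*(-46 + G(-1))) + 65 = 55*((-18 + 24)*(-46 + 3/5)) + 65 = 55*(6*(-227/5)) + 65 = 55*(-1362/5) + 65 = -14982 + 65 = -14917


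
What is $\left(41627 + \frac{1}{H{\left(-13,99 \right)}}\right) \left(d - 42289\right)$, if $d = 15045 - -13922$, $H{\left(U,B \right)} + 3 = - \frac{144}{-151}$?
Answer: $- \frac{171355450624}{309} \approx -5.5455 \cdot 10^{8}$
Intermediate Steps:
$H{\left(U,B \right)} = - \frac{309}{151}$ ($H{\left(U,B \right)} = -3 - \frac{144}{-151} = -3 - - \frac{144}{151} = -3 + \frac{144}{151} = - \frac{309}{151}$)
$d = 28967$ ($d = 15045 + 13922 = 28967$)
$\left(41627 + \frac{1}{H{\left(-13,99 \right)}}\right) \left(d - 42289\right) = \left(41627 + \frac{1}{- \frac{309}{151}}\right) \left(28967 - 42289\right) = \left(41627 - \frac{151}{309}\right) \left(-13322\right) = \frac{12862592}{309} \left(-13322\right) = - \frac{171355450624}{309}$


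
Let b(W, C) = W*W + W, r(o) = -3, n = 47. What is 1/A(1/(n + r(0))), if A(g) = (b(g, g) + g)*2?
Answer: 968/89 ≈ 10.876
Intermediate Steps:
b(W, C) = W + W² (b(W, C) = W² + W = W + W²)
A(g) = 2*g + 2*g*(1 + g) (A(g) = (g*(1 + g) + g)*2 = (g + g*(1 + g))*2 = 2*g + 2*g*(1 + g))
1/A(1/(n + r(0))) = 1/(2*(2 + 1/(47 - 3))/(47 - 3)) = 1/(2*(2 + 1/44)/44) = 1/(2*(1/44)*(2 + 1/44)) = 1/(2*(1/44)*(89/44)) = 1/(89/968) = 968/89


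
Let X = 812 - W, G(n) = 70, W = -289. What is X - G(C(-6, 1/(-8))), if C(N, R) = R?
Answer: 1031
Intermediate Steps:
X = 1101 (X = 812 - 1*(-289) = 812 + 289 = 1101)
X - G(C(-6, 1/(-8))) = 1101 - 1*70 = 1101 - 70 = 1031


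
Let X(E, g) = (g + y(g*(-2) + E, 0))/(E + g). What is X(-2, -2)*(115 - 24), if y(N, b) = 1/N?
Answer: 273/8 ≈ 34.125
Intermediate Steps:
X(E, g) = (g + 1/(E - 2*g))/(E + g) (X(E, g) = (g + 1/(g*(-2) + E))/(E + g) = (g + 1/(-2*g + E))/(E + g) = (g + 1/(E - 2*g))/(E + g))
X(-2, -2)*(115 - 24) = ((1 - 2*(-2 - 2*(-2)))/((-2 - 2)*(-2 - 2*(-2))))*(115 - 24) = ((1 - 2*(-2 + 4))/((-4)*(-2 + 4)))*91 = -¼*(1 - 2*2)/2*91 = -¼*½*(1 - 4)*91 = -¼*½*(-3)*91 = (3/8)*91 = 273/8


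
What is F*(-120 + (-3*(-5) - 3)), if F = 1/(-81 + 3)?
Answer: 18/13 ≈ 1.3846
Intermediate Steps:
F = -1/78 (F = 1/(-78) = -1/78 ≈ -0.012821)
F*(-120 + (-3*(-5) - 3)) = -(-120 + (-3*(-5) - 3))/78 = -(-120 + (15 - 3))/78 = -(-120 + 12)/78 = -1/78*(-108) = 18/13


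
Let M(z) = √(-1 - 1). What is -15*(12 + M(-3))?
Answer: -180 - 15*I*√2 ≈ -180.0 - 21.213*I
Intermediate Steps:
M(z) = I*√2 (M(z) = √(-2) = I*√2)
-15*(12 + M(-3)) = -15*(12 + I*√2) = -180 - 15*I*√2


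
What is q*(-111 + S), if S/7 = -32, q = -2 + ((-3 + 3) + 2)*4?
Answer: -2010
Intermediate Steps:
q = 6 (q = -2 + (0 + 2)*4 = -2 + 2*4 = -2 + 8 = 6)
S = -224 (S = 7*(-32) = -224)
q*(-111 + S) = 6*(-111 - 224) = 6*(-335) = -2010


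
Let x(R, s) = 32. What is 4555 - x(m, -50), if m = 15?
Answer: 4523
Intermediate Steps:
4555 - x(m, -50) = 4555 - 1*32 = 4555 - 32 = 4523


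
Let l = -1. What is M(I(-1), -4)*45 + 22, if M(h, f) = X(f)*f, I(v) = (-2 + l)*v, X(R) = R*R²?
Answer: 11542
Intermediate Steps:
X(R) = R³
I(v) = -3*v (I(v) = (-2 - 1)*v = -3*v)
M(h, f) = f⁴ (M(h, f) = f³*f = f⁴)
M(I(-1), -4)*45 + 22 = (-4)⁴*45 + 22 = 256*45 + 22 = 11520 + 22 = 11542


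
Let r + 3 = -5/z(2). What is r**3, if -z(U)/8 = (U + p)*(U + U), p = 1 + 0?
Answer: -22665187/884736 ≈ -25.618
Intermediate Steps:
p = 1
z(U) = -16*U*(1 + U) (z(U) = -8*(U + 1)*(U + U) = -8*(1 + U)*2*U = -16*U*(1 + U))
r = -283/96 (r = -3 - 5*(-1/(32*(1 + 2))) = -3 - 5/((-16*2*3)) = -3 - 5/(-96) = -3 - 5*(-1/96) = -3 + 5/96 = -283/96 ≈ -2.9479)
r**3 = (-283/96)**3 = -22665187/884736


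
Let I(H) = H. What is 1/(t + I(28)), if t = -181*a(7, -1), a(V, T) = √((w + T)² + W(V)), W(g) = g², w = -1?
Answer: -28/1735549 - 181*√53/1735549 ≈ -0.00077537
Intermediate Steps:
a(V, T) = √(V² + (-1 + T)²) (a(V, T) = √((-1 + T)² + V²) = √(V² + (-1 + T)²))
t = -181*√53 (t = -181*√(7² + (-1 - 1)²) = -181*√(49 + (-2)²) = -181*√(49 + 4) = -181*√53 ≈ -1317.7)
1/(t + I(28)) = 1/(-181*√53 + 28) = 1/(28 - 181*√53)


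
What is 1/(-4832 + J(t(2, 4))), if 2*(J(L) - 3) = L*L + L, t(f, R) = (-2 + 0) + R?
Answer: -1/4826 ≈ -0.00020721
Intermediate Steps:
t(f, R) = -2 + R
J(L) = 3 + L/2 + L²/2 (J(L) = 3 + (L*L + L)/2 = 3 + (L² + L)/2 = 3 + (L + L²)/2 = 3 + (L/2 + L²/2) = 3 + L/2 + L²/2)
1/(-4832 + J(t(2, 4))) = 1/(-4832 + (3 + (-2 + 4)/2 + (-2 + 4)²/2)) = 1/(-4832 + (3 + (½)*2 + (½)*2²)) = 1/(-4832 + (3 + 1 + (½)*4)) = 1/(-4832 + (3 + 1 + 2)) = 1/(-4832 + 6) = 1/(-4826) = -1/4826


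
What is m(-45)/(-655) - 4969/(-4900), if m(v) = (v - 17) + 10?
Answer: 701899/641900 ≈ 1.0935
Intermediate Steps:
m(v) = -7 + v (m(v) = (-17 + v) + 10 = -7 + v)
m(-45)/(-655) - 4969/(-4900) = (-7 - 45)/(-655) - 4969/(-4900) = -52*(-1/655) - 4969*(-1/4900) = 52/655 + 4969/4900 = 701899/641900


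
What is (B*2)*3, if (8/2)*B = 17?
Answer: 51/2 ≈ 25.500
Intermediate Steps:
B = 17/4 (B = (¼)*17 = 17/4 ≈ 4.2500)
(B*2)*3 = ((17/4)*2)*3 = (17/2)*3 = 51/2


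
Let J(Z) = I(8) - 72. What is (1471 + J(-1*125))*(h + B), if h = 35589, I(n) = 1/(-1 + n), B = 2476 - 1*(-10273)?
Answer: 473422372/7 ≈ 6.7632e+7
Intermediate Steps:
B = 12749 (B = 2476 + 10273 = 12749)
J(Z) = -503/7 (J(Z) = 1/(-1 + 8) - 72 = 1/7 - 72 = ⅐ - 72 = -503/7)
(1471 + J(-1*125))*(h + B) = (1471 - 503/7)*(35589 + 12749) = (9794/7)*48338 = 473422372/7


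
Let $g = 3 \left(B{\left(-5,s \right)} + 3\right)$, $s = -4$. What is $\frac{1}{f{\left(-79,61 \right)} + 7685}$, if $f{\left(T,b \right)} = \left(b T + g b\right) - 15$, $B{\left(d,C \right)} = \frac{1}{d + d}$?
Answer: $\frac{10}{33817} \approx 0.00029571$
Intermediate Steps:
$B{\left(d,C \right)} = \frac{1}{2 d}$
$g = \frac{87}{10}$ ($g = 3 \left(\frac{1}{2 \left(-5\right)} + 3\right) = 3 \left(\frac{1}{2} \left(- \frac{1}{5}\right) + 3\right) = 3 \left(- \frac{1}{10} + 3\right) = 3 \cdot \frac{29}{10} = \frac{87}{10} \approx 8.7$)
$f{\left(T,b \right)} = -15 + \frac{87 b}{10} + T b$ ($f{\left(T,b \right)} = \left(b T + \frac{87 b}{10}\right) - 15 = \left(T b + \frac{87 b}{10}\right) - 15 = \left(\frac{87 b}{10} + T b\right) - 15 = -15 + \frac{87 b}{10} + T b$)
$\frac{1}{f{\left(-79,61 \right)} + 7685} = \frac{1}{\left(-15 + \frac{87}{10} \cdot 61 - 4819\right) + 7685} = \frac{1}{\left(-15 + \frac{5307}{10} - 4819\right) + 7685} = \frac{1}{- \frac{43033}{10} + 7685} = \frac{1}{\frac{33817}{10}} = \frac{10}{33817}$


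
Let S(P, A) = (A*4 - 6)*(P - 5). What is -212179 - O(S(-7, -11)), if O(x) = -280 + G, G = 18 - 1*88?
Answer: -211829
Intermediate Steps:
G = -70 (G = 18 - 88 = -70)
S(P, A) = (-6 + 4*A)*(-5 + P) (S(P, A) = (4*A - 6)*(-5 + P) = (-6 + 4*A)*(-5 + P))
O(x) = -350 (O(x) = -280 - 70 = -350)
-212179 - O(S(-7, -11)) = -212179 - 1*(-350) = -212179 + 350 = -211829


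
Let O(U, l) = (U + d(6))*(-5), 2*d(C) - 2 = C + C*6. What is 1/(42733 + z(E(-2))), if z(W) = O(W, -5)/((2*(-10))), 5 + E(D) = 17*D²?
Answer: 4/171017 ≈ 2.3389e-5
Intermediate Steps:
d(C) = 1 + 7*C/2 (d(C) = 1 + (C + C*6)/2 = 1 + (C + 6*C)/2 = 1 + (7*C)/2 = 1 + 7*C/2)
O(U, l) = -110 - 5*U (O(U, l) = (U + (1 + (7/2)*6))*(-5) = (U + (1 + 21))*(-5) = (U + 22)*(-5) = (22 + U)*(-5) = -110 - 5*U)
E(D) = -5 + 17*D²
z(W) = 11/2 + W/4 (z(W) = (-110 - 5*W)/((2*(-10))) = (-110 - 5*W)/(-20) = (-110 - 5*W)*(-1/20) = 11/2 + W/4)
1/(42733 + z(E(-2))) = 1/(42733 + (11/2 + (-5 + 17*(-2)²)/4)) = 1/(42733 + (11/2 + (-5 + 17*4)/4)) = 1/(42733 + (11/2 + (-5 + 68)/4)) = 1/(42733 + (11/2 + (¼)*63)) = 1/(42733 + (11/2 + 63/4)) = 1/(42733 + 85/4) = 1/(171017/4) = 4/171017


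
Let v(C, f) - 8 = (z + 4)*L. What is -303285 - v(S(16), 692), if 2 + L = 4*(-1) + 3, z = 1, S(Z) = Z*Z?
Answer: -303278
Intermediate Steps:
S(Z) = Z**2
L = -3 (L = -2 + (4*(-1) + 3) = -2 + (-4 + 3) = -2 - 1 = -3)
v(C, f) = -7 (v(C, f) = 8 + (1 + 4)*(-3) = 8 + 5*(-3) = 8 - 15 = -7)
-303285 - v(S(16), 692) = -303285 - 1*(-7) = -303285 + 7 = -303278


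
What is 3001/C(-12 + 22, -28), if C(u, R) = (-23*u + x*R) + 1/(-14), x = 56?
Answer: -42014/25173 ≈ -1.6690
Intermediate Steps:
C(u, R) = -1/14 - 23*u + 56*R (C(u, R) = (-23*u + 56*R) + 1/(-14) = (-23*u + 56*R) - 1/14 = -1/14 - 23*u + 56*R)
3001/C(-12 + 22, -28) = 3001/(-1/14 - 23*(-12 + 22) + 56*(-28)) = 3001/(-1/14 - 23*10 - 1568) = 3001/(-1/14 - 230 - 1568) = 3001/(-25173/14) = 3001*(-14/25173) = -42014/25173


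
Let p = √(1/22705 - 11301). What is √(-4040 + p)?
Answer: √(-2082688781000 + 45410*I*√1456464469205)/22705 ≈ 0.83618 + 63.566*I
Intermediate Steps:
p = 2*I*√1456464469205/22705 (p = √(1/22705 - 11301) = √(-256589204/22705) = 2*I*√1456464469205/22705 ≈ 106.31*I)
√(-4040 + p) = √(-4040 + 2*I*√1456464469205/22705)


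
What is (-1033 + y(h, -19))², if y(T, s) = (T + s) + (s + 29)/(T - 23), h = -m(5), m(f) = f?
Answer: 219128809/196 ≈ 1.1180e+6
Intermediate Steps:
h = -5 (h = -1*5 = -5)
y(T, s) = T + s + (29 + s)/(-23 + T) (y(T, s) = (T + s) + (29 + s)/(-23 + T) = T + s + (29 + s)/(-23 + T))
(-1033 + y(h, -19))² = (-1033 + (29 + (-5)² - 23*(-5) - 22*(-19) - 5*(-19))/(-23 - 5))² = (-1033 + (29 + 25 + 115 + 418 + 95)/(-28))² = (-1033 - 1/28*682)² = (-1033 - 341/14)² = (-14803/14)² = 219128809/196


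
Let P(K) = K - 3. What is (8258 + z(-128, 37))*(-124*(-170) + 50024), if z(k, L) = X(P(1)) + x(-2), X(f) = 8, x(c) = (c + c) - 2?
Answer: 587319040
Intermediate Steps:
P(K) = -3 + K
x(c) = -2 + 2*c (x(c) = 2*c - 2 = -2 + 2*c)
z(k, L) = 2 (z(k, L) = 8 + (-2 + 2*(-2)) = 8 + (-2 - 4) = 8 - 6 = 2)
(8258 + z(-128, 37))*(-124*(-170) + 50024) = (8258 + 2)*(-124*(-170) + 50024) = 8260*(21080 + 50024) = 8260*71104 = 587319040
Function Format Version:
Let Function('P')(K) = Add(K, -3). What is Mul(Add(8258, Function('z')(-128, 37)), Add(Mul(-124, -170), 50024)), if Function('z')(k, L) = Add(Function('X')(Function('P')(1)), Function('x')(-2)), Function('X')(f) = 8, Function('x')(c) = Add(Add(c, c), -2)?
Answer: 587319040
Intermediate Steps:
Function('P')(K) = Add(-3, K)
Function('x')(c) = Add(-2, Mul(2, c)) (Function('x')(c) = Add(Mul(2, c), -2) = Add(-2, Mul(2, c)))
Function('z')(k, L) = 2 (Function('z')(k, L) = Add(8, Add(-2, Mul(2, -2))) = Add(8, Add(-2, -4)) = Add(8, -6) = 2)
Mul(Add(8258, Function('z')(-128, 37)), Add(Mul(-124, -170), 50024)) = Mul(Add(8258, 2), Add(Mul(-124, -170), 50024)) = Mul(8260, Add(21080, 50024)) = Mul(8260, 71104) = 587319040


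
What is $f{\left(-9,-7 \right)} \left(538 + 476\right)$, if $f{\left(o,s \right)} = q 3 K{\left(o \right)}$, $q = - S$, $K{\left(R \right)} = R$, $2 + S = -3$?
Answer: $-136890$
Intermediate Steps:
$S = -5$ ($S = -2 - 3 = -5$)
$q = 5$ ($q = \left(-1\right) \left(-5\right) = 5$)
$f{\left(o,s \right)} = 15 o$ ($f{\left(o,s \right)} = 5 \cdot 3 o = 15 o$)
$f{\left(-9,-7 \right)} \left(538 + 476\right) = 15 \left(-9\right) \left(538 + 476\right) = \left(-135\right) 1014 = -136890$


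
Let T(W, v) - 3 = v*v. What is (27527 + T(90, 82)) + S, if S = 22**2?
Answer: 34738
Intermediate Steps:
T(W, v) = 3 + v**2 (T(W, v) = 3 + v*v = 3 + v**2)
S = 484
(27527 + T(90, 82)) + S = (27527 + (3 + 82**2)) + 484 = (27527 + (3 + 6724)) + 484 = (27527 + 6727) + 484 = 34254 + 484 = 34738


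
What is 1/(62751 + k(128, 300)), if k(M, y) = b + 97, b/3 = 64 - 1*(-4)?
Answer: 1/63052 ≈ 1.5860e-5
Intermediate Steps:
b = 204 (b = 3*(64 - 1*(-4)) = 3*(64 + 4) = 3*68 = 204)
k(M, y) = 301 (k(M, y) = 204 + 97 = 301)
1/(62751 + k(128, 300)) = 1/(62751 + 301) = 1/63052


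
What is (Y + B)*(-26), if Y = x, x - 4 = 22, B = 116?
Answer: -3692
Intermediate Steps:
x = 26 (x = 4 + 22 = 26)
Y = 26
(Y + B)*(-26) = (26 + 116)*(-26) = 142*(-26) = -3692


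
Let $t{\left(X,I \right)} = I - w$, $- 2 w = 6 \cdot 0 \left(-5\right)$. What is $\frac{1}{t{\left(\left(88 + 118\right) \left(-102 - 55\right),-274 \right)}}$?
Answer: $- \frac{1}{274} \approx -0.0036496$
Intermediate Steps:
$w = 0$ ($w = - \frac{6 \cdot 0 \left(-5\right)}{2} = - \frac{0 \left(-5\right)}{2} = \left(- \frac{1}{2}\right) 0 = 0$)
$t{\left(X,I \right)} = I$ ($t{\left(X,I \right)} = I - 0 = I + 0 = I$)
$\frac{1}{t{\left(\left(88 + 118\right) \left(-102 - 55\right),-274 \right)}} = \frac{1}{-274} = - \frac{1}{274}$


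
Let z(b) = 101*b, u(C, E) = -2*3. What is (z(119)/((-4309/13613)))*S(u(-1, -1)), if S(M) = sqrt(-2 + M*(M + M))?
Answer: -163614647*sqrt(70)/4309 ≈ -3.1768e+5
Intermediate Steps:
u(C, E) = -6
S(M) = sqrt(-2 + 2*M**2) (S(M) = sqrt(-2 + M*(2*M)) = sqrt(-2 + 2*M**2))
(z(119)/((-4309/13613)))*S(u(-1, -1)) = ((101*119)/((-4309/13613)))*sqrt(-2 + 2*(-6)**2) = (12019/((-4309*1/13613)))*sqrt(-2 + 2*36) = (12019/(-4309/13613))*sqrt(-2 + 72) = (12019*(-13613/4309))*sqrt(70) = -163614647*sqrt(70)/4309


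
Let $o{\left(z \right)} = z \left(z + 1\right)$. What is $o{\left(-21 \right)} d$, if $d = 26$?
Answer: $10920$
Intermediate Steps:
$o{\left(z \right)} = z \left(1 + z\right)$
$o{\left(-21 \right)} d = - 21 \left(1 - 21\right) 26 = \left(-21\right) \left(-20\right) 26 = 420 \cdot 26 = 10920$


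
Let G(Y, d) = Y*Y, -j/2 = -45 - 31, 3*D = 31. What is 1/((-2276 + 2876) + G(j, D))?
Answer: 1/23704 ≈ 4.2187e-5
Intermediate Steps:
D = 31/3 (D = (1/3)*31 = 31/3 ≈ 10.333)
j = 152 (j = -2*(-45 - 31) = -2*(-76) = 152)
G(Y, d) = Y**2
1/((-2276 + 2876) + G(j, D)) = 1/((-2276 + 2876) + 152**2) = 1/(600 + 23104) = 1/23704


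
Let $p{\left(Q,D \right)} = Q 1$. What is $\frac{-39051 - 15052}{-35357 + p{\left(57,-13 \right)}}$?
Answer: $\frac{54103}{35300} \approx 1.5327$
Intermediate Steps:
$p{\left(Q,D \right)} = Q$
$\frac{-39051 - 15052}{-35357 + p{\left(57,-13 \right)}} = \frac{-39051 - 15052}{-35357 + 57} = - \frac{54103}{-35300} = \left(-54103\right) \left(- \frac{1}{35300}\right) = \frac{54103}{35300}$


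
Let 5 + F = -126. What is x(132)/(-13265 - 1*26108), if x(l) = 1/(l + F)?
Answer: -1/39373 ≈ -2.5398e-5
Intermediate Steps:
F = -131 (F = -5 - 126 = -131)
x(l) = 1/(-131 + l) (x(l) = 1/(l - 131) = 1/(-131 + l))
x(132)/(-13265 - 1*26108) = 1/((-131 + 132)*(-13265 - 1*26108)) = 1/(1*(-13265 - 26108)) = 1/(-39373) = 1*(-1/39373) = -1/39373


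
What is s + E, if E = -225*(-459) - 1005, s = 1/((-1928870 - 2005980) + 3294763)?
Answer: 65461697489/640087 ≈ 1.0227e+5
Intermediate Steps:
s = -1/640087 (s = 1/(-3934850 + 3294763) = 1/(-640087) = -1/640087 ≈ -1.5623e-6)
E = 102270 (E = 103275 - 1005 = 102270)
s + E = -1/640087 + 102270 = 65461697489/640087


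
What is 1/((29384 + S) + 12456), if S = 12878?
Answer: 1/54718 ≈ 1.8276e-5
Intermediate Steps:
1/((29384 + S) + 12456) = 1/((29384 + 12878) + 12456) = 1/(42262 + 12456) = 1/54718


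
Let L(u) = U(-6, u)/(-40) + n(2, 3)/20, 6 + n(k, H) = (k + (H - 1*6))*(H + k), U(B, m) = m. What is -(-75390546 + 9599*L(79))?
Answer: 3016591339/40 ≈ 7.5415e+7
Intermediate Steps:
n(k, H) = -6 + (H + k)*(-6 + H + k) (n(k, H) = -6 + (k + (H - 1*6))*(H + k) = -6 + (k + (H - 6))*(H + k) = -6 + (k + (-6 + H))*(H + k) = -6 + (-6 + H + k)*(H + k) = -6 + (H + k)*(-6 + H + k))
L(u) = -11/20 - u/40 (L(u) = u/(-40) + (-6 + 3² + 2² - 6*3 - 6*2 + 2*3*2)/20 = u*(-1/40) + (-6 + 9 + 4 - 18 - 12 + 12)*(1/20) = -u/40 - 11*1/20 = -u/40 - 11/20 = -11/20 - u/40)
-(-75390546 + 9599*L(79)) = -(-1507916509/20 - 758321/40) = -9599/(1/(-7854 + (-11/20 - 79/40))) = -9599/(1/(-7854 - 101/40)) = -9599/(1/(-314261/40)) = -9599/(-40/314261) = -9599*(-314261/40) = 3016591339/40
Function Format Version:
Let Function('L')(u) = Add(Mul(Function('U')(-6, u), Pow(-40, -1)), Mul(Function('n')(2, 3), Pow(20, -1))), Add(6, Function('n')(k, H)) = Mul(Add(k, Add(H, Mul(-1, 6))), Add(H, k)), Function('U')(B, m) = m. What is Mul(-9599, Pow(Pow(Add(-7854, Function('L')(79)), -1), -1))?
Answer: Rational(3016591339, 40) ≈ 7.5415e+7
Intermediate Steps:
Function('n')(k, H) = Add(-6, Mul(Add(H, k), Add(-6, H, k))) (Function('n')(k, H) = Add(-6, Mul(Add(k, Add(H, Mul(-1, 6))), Add(H, k))) = Add(-6, Mul(Add(k, Add(H, -6)), Add(H, k))) = Add(-6, Mul(Add(k, Add(-6, H)), Add(H, k))) = Add(-6, Mul(Add(-6, H, k), Add(H, k))) = Add(-6, Mul(Add(H, k), Add(-6, H, k))))
Function('L')(u) = Add(Rational(-11, 20), Mul(Rational(-1, 40), u)) (Function('L')(u) = Add(Mul(u, Pow(-40, -1)), Mul(Add(-6, Pow(3, 2), Pow(2, 2), Mul(-6, 3), Mul(-6, 2), Mul(2, 3, 2)), Pow(20, -1))) = Add(Mul(u, Rational(-1, 40)), Mul(Add(-6, 9, 4, -18, -12, 12), Rational(1, 20))) = Add(Mul(Rational(-1, 40), u), Mul(-11, Rational(1, 20))) = Add(Mul(Rational(-1, 40), u), Rational(-11, 20)) = Add(Rational(-11, 20), Mul(Rational(-1, 40), u)))
Mul(-9599, Pow(Pow(Add(-7854, Function('L')(79)), -1), -1)) = Mul(-9599, Pow(Pow(Add(-7854, Add(Rational(-11, 20), Mul(Rational(-1, 40), 79))), -1), -1)) = Mul(-9599, Pow(Pow(Add(-7854, Add(Rational(-11, 20), Rational(-79, 40))), -1), -1)) = Mul(-9599, Pow(Pow(Add(-7854, Rational(-101, 40)), -1), -1)) = Mul(-9599, Pow(Pow(Rational(-314261, 40), -1), -1)) = Mul(-9599, Pow(Rational(-40, 314261), -1)) = Mul(-9599, Rational(-314261, 40)) = Rational(3016591339, 40)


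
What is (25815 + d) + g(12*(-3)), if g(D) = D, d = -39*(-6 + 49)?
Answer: 24102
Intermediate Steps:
d = -1677 (d = -39*43 = -1677)
(25815 + d) + g(12*(-3)) = (25815 - 1677) + 12*(-3) = 24138 - 36 = 24102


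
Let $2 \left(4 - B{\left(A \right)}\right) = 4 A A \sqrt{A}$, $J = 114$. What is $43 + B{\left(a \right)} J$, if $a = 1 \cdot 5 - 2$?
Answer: $499 - 2052 \sqrt{3} \approx -3055.2$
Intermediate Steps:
$a = 3$ ($a = 5 - 2 = 3$)
$B{\left(A \right)} = 4 - 2 A^{\frac{5}{2}}$ ($B{\left(A \right)} = 4 - \frac{4 A A \sqrt{A}}{2} = 4 - \frac{4 A A^{\frac{3}{2}}}{2} = 4 - \frac{4 A^{\frac{5}{2}}}{2} = 4 - 2 A^{\frac{5}{2}}$)
$43 + B{\left(a \right)} J = 43 + \left(4 - 2 \cdot 3^{\frac{5}{2}}\right) 114 = 43 + \left(4 - 2 \cdot 9 \sqrt{3}\right) 114 = 43 + \left(4 - 18 \sqrt{3}\right) 114 = 43 + \left(456 - 2052 \sqrt{3}\right) = 499 - 2052 \sqrt{3}$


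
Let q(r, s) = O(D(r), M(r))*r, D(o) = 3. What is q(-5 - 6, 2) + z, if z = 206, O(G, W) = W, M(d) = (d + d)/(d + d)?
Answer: 195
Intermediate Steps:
M(d) = 1 (M(d) = (2*d)/((2*d)) = (2*d)*(1/(2*d)) = 1)
q(r, s) = r (q(r, s) = 1*r = r)
q(-5 - 6, 2) + z = (-5 - 6) + 206 = -11 + 206 = 195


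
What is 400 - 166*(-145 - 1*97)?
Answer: 40572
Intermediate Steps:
400 - 166*(-145 - 1*97) = 400 - 166*(-145 - 97) = 400 - 166*(-242) = 400 + 40172 = 40572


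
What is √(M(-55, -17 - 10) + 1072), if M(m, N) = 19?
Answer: √1091 ≈ 33.030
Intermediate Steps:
√(M(-55, -17 - 10) + 1072) = √(19 + 1072) = √1091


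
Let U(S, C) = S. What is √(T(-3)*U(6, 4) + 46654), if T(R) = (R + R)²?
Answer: √46870 ≈ 216.49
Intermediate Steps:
T(R) = 4*R² (T(R) = (2*R)² = 4*R²)
√(T(-3)*U(6, 4) + 46654) = √((4*(-3)²)*6 + 46654) = √((4*9)*6 + 46654) = √(36*6 + 46654) = √(216 + 46654) = √46870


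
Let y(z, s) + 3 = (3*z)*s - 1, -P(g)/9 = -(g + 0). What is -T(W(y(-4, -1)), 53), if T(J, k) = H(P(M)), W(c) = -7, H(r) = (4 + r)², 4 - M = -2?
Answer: -3364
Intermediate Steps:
M = 6 (M = 4 - 1*(-2) = 4 + 2 = 6)
P(g) = 9*g (P(g) = -(-9)*(g + 0) = -(-9)*g = 9*g)
y(z, s) = -4 + 3*s*z (y(z, s) = -3 + ((3*z)*s - 1) = -3 + (3*s*z - 1) = -3 + (-1 + 3*s*z) = -4 + 3*s*z)
T(J, k) = 3364 (T(J, k) = (4 + 9*6)² = (4 + 54)² = 58² = 3364)
-T(W(y(-4, -1)), 53) = -1*3364 = -3364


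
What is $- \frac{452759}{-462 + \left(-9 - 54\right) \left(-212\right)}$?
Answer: $- \frac{452759}{12894} \approx -35.114$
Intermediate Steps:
$- \frac{452759}{-462 + \left(-9 - 54\right) \left(-212\right)} = - \frac{452759}{-462 - -13356} = - \frac{452759}{-462 + 13356} = - \frac{452759}{12894}$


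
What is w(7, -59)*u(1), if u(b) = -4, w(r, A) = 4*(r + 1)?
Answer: -128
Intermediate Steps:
w(r, A) = 4 + 4*r (w(r, A) = 4*(1 + r) = 4 + 4*r)
w(7, -59)*u(1) = (4 + 4*7)*(-4) = (4 + 28)*(-4) = 32*(-4) = -128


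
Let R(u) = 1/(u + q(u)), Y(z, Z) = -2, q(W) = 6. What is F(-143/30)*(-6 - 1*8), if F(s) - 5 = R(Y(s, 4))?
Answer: -147/2 ≈ -73.500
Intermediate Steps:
R(u) = 1/(6 + u) (R(u) = 1/(u + 6) = 1/(6 + u))
F(s) = 21/4 (F(s) = 5 + 1/(6 - 2) = 5 + 1/4 = 5 + ¼ = 21/4)
F(-143/30)*(-6 - 1*8) = 21*(-6 - 1*8)/4 = 21*(-6 - 8)/4 = (21/4)*(-14) = -147/2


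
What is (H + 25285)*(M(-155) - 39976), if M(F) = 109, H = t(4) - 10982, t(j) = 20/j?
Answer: -570417036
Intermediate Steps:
H = -10977 (H = 20/4 - 10982 = 20*(1/4) - 10982 = 5 - 10982 = -10977)
(H + 25285)*(M(-155) - 39976) = (-10977 + 25285)*(109 - 39976) = 14308*(-39867) = -570417036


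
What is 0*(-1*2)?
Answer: 0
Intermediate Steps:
0*(-1*2) = 0*(-2) = 0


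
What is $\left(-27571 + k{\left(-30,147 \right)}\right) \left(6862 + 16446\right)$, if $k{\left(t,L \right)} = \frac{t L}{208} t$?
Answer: $- \frac{8161395259}{13} \approx -6.278 \cdot 10^{8}$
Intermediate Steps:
$k{\left(t,L \right)} = \frac{L t^{2}}{208}$ ($k{\left(t,L \right)} = L t \frac{1}{208} t = \frac{L t}{208} t = \frac{L t^{2}}{208}$)
$\left(-27571 + k{\left(-30,147 \right)}\right) \left(6862 + 16446\right) = \left(-27571 + \frac{1}{208} \cdot 147 \left(-30\right)^{2}\right) \left(6862 + 16446\right) = \left(-27571 + \frac{1}{208} \cdot 147 \cdot 900\right) 23308 = \left(-27571 + \frac{33075}{52}\right) 23308 = \left(- \frac{1400617}{52}\right) 23308 = - \frac{8161395259}{13}$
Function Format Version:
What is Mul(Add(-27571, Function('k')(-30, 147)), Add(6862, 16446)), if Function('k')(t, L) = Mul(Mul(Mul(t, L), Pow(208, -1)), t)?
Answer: Rational(-8161395259, 13) ≈ -6.2780e+8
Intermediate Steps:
Function('k')(t, L) = Mul(Rational(1, 208), L, Pow(t, 2)) (Function('k')(t, L) = Mul(Mul(Mul(L, t), Rational(1, 208)), t) = Mul(Mul(Rational(1, 208), L, t), t) = Mul(Rational(1, 208), L, Pow(t, 2)))
Mul(Add(-27571, Function('k')(-30, 147)), Add(6862, 16446)) = Mul(Add(-27571, Mul(Rational(1, 208), 147, Pow(-30, 2))), Add(6862, 16446)) = Mul(Add(-27571, Mul(Rational(1, 208), 147, 900)), 23308) = Mul(Add(-27571, Rational(33075, 52)), 23308) = Mul(Rational(-1400617, 52), 23308) = Rational(-8161395259, 13)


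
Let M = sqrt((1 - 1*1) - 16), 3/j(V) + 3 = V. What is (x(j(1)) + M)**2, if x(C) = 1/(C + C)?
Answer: (-1 + 12*I)**2/9 ≈ -15.889 - 2.6667*I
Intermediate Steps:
j(V) = 3/(-3 + V)
x(C) = 1/(2*C)
M = 4*I (M = sqrt((1 - 1) - 16) = sqrt(0 - 16) = sqrt(-16) = 4*I ≈ 4.0*I)
(x(j(1)) + M)**2 = (1/(2*((3/(-3 + 1)))) + 4*I)**2 = (1/(2*((3/(-2)))) + 4*I)**2 = (1/(2*((3*(-1/2)))) + 4*I)**2 = (1/(2*(-3/2)) + 4*I)**2 = ((1/2)*(-2/3) + 4*I)**2 = (-1/3 + 4*I)**2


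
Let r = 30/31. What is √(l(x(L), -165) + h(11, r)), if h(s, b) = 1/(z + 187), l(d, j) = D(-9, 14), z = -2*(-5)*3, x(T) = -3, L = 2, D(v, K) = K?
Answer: √659463/217 ≈ 3.7423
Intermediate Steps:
r = 30/31 (r = 30*(1/31) = 30/31 ≈ 0.96774)
z = 30 (z = 10*3 = 30)
l(d, j) = 14
h(s, b) = 1/217 (h(s, b) = 1/(30 + 187) = 1/217)
√(l(x(L), -165) + h(11, r)) = √(14 + 1/217) = √(3039/217) = √659463/217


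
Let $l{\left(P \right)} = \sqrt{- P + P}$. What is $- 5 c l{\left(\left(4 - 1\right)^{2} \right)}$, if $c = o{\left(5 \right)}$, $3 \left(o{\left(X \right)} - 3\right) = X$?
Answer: $0$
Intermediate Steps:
$o{\left(X \right)} = 3 + \frac{X}{3}$
$c = \frac{14}{3}$ ($c = 3 + \frac{1}{3} \cdot 5 = 3 + \frac{5}{3} = \frac{14}{3} \approx 4.6667$)
$l{\left(P \right)} = 0$ ($l{\left(P \right)} = \sqrt{0} = 0$)
$- 5 c l{\left(\left(4 - 1\right)^{2} \right)} = \left(-5\right) \frac{14}{3} \cdot 0 = \left(- \frac{70}{3}\right) 0 = 0$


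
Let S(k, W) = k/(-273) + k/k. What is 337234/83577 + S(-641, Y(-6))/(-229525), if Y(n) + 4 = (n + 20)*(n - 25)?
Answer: 41678729096/10329313575 ≈ 4.0350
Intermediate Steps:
Y(n) = -4 + (-25 + n)*(20 + n) (Y(n) = -4 + (n + 20)*(n - 25) = -4 + (20 + n)*(-25 + n) = -4 + (-25 + n)*(20 + n))
S(k, W) = 1 - k/273 (S(k, W) = k*(-1/273) + 1 = -k/273 + 1 = 1 - k/273)
337234/83577 + S(-641, Y(-6))/(-229525) = 337234/83577 + (1 - 1/273*(-641))/(-229525) = 337234*(1/83577) + (1 + 641/273)*(-1/229525) = 337234/83577 + (914/273)*(-1/229525) = 337234/83577 - 914/62660325 = 41678729096/10329313575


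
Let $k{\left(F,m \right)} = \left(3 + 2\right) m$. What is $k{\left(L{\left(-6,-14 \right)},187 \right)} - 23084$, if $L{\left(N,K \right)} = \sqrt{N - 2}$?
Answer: $-22149$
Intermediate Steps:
$L{\left(N,K \right)} = \sqrt{-2 + N}$
$k{\left(F,m \right)} = 5 m$
$k{\left(L{\left(-6,-14 \right)},187 \right)} - 23084 = 5 \cdot 187 - 23084 = 935 - 23084 = -22149$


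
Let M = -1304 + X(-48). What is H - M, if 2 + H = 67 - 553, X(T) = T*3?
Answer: 960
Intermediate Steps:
X(T) = 3*T
H = -488 (H = -2 + (67 - 553) = -2 - 486 = -488)
M = -1448 (M = -1304 + 3*(-48) = -1304 - 144 = -1448)
H - M = -488 - 1*(-1448) = -488 + 1448 = 960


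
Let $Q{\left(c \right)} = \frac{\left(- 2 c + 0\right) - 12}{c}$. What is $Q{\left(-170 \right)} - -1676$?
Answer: $\frac{142296}{85} \approx 1674.1$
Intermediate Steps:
$Q{\left(c \right)} = \frac{-12 - 2 c}{c}$ ($Q{\left(c \right)} = \frac{- 2 c - 12}{c} = \frac{-12 - 2 c}{c}$)
$Q{\left(-170 \right)} - -1676 = \left(-2 - \frac{12}{-170}\right) - -1676 = \left(-2 - - \frac{6}{85}\right) + 1676 = \left(-2 + \frac{6}{85}\right) + 1676 = - \frac{164}{85} + 1676 = \frac{142296}{85}$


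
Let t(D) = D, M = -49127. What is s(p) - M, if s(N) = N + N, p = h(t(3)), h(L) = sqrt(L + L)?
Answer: 49127 + 2*sqrt(6) ≈ 49132.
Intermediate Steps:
h(L) = sqrt(2)*sqrt(L) (h(L) = sqrt(2*L) = sqrt(2)*sqrt(L))
p = sqrt(6) (p = sqrt(2)*sqrt(3) = sqrt(6) ≈ 2.4495)
s(N) = 2*N
s(p) - M = 2*sqrt(6) - 1*(-49127) = 2*sqrt(6) + 49127 = 49127 + 2*sqrt(6)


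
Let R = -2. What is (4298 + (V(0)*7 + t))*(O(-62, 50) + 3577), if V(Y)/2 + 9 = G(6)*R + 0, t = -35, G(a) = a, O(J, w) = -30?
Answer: 14078043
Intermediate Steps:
V(Y) = -42 (V(Y) = -18 + 2*(6*(-2) + 0) = -18 + 2*(-12 + 0) = -18 + 2*(-12) = -18 - 24 = -42)
(4298 + (V(0)*7 + t))*(O(-62, 50) + 3577) = (4298 + (-42*7 - 35))*(-30 + 3577) = (4298 + (-294 - 35))*3547 = (4298 - 329)*3547 = 3969*3547 = 14078043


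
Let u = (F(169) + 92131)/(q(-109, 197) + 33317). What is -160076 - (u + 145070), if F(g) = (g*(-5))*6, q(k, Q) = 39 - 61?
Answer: -10159923131/33295 ≈ -3.0515e+5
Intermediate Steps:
q(k, Q) = -22
F(g) = -30*g (F(g) = -5*g*6 = -30*g)
u = 87061/33295 (u = (-30*169 + 92131)/(-22 + 33317) = (-5070 + 92131)/33295 = 87061*(1/33295) = 87061/33295 ≈ 2.6148)
-160076 - (u + 145070) = -160076 - (87061/33295 + 145070) = -160076 - 1*4830192711/33295 = -160076 - 4830192711/33295 = -10159923131/33295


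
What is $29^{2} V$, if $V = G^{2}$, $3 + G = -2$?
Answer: $21025$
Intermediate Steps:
$G = -5$ ($G = -3 - 2 = -5$)
$V = 25$ ($V = \left(-5\right)^{2} = 25$)
$29^{2} V = 29^{2} \cdot 25 = 841 \cdot 25 = 21025$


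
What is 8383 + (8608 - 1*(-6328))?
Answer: 23319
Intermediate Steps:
8383 + (8608 - 1*(-6328)) = 8383 + (8608 + 6328) = 8383 + 14936 = 23319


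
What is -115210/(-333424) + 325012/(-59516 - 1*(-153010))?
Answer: 29784561207/7793285864 ≈ 3.8218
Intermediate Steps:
-115210/(-333424) + 325012/(-59516 - 1*(-153010)) = -115210*(-1/333424) + 325012/(-59516 + 153010) = 57605/166712 + 325012/93494 = 57605/166712 + 325012*(1/93494) = 57605/166712 + 162506/46747 = 29784561207/7793285864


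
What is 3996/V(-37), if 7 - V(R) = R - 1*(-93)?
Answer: -3996/49 ≈ -81.551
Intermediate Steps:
V(R) = -86 - R (V(R) = 7 - (R - 1*(-93)) = 7 - (R + 93) = 7 - (93 + R) = 7 + (-93 - R) = -86 - R)
3996/V(-37) = 3996/(-86 - 1*(-37)) = 3996/(-86 + 37) = 3996/(-49) = 3996*(-1/49) = -3996/49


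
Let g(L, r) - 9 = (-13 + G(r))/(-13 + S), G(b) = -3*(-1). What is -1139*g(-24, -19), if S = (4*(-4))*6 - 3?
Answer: -579751/56 ≈ -10353.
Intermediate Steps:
S = -99 (S = -16*6 - 3 = -96 - 3 = -99)
G(b) = 3 (G(b) = -1*(-3) = 3)
g(L, r) = 509/56 (g(L, r) = 9 + (-13 + 3)/(-13 - 99) = 9 - 10/(-112) = 9 - 10*(-1/112) = 9 + 5/56 = 509/56)
-1139*g(-24, -19) = -1139*509/56 = -579751/56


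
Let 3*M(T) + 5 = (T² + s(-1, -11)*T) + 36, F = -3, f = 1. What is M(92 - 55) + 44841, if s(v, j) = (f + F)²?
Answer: 45357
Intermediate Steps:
s(v, j) = 4 (s(v, j) = (1 - 3)² = (-2)² = 4)
M(T) = 31/3 + T²/3 + 4*T/3 (M(T) = -5/3 + ((T² + 4*T) + 36)/3 = -5/3 + (36 + T² + 4*T)/3 = -5/3 + (12 + T²/3 + 4*T/3) = 31/3 + T²/3 + 4*T/3)
M(92 - 55) + 44841 = (31/3 + (92 - 55)²/3 + 4*(92 - 55)/3) + 44841 = (31/3 + (⅓)*37² + (4/3)*37) + 44841 = (31/3 + (⅓)*1369 + 148/3) + 44841 = (31/3 + 1369/3 + 148/3) + 44841 = 516 + 44841 = 45357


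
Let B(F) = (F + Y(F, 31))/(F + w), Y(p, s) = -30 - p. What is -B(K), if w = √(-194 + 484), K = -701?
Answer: -21030/491111 - 30*√290/491111 ≈ -0.043862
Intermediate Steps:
w = √290 ≈ 17.029
B(F) = -30/(F + √290) (B(F) = (F + (-30 - F))/(F + √290) = -30/(F + √290))
-B(K) = -(-30)/(-701 + √290) = 30/(-701 + √290)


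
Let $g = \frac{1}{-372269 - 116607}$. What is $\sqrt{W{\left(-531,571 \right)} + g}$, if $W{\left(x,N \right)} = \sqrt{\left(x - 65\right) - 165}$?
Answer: $\frac{\sqrt{-122219 + 59749935844 i \sqrt{761}}}{244438} \approx 3.7139 + 3.7139 i$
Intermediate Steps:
$W{\left(x,N \right)} = \sqrt{-230 + x}$ ($W{\left(x,N \right)} = \sqrt{\left(x - 65\right) - 165} = \sqrt{\left(-65 + x\right) - 165} = \sqrt{-230 + x}$)
$g = - \frac{1}{488876}$ ($g = \frac{1}{-488876} = - \frac{1}{488876} \approx -2.0455 \cdot 10^{-6}$)
$\sqrt{W{\left(-531,571 \right)} + g} = \sqrt{\sqrt{-230 - 531} - \frac{1}{488876}} = \sqrt{\sqrt{-761} - \frac{1}{488876}} = \sqrt{i \sqrt{761} - \frac{1}{488876}} = \sqrt{- \frac{1}{488876} + i \sqrt{761}}$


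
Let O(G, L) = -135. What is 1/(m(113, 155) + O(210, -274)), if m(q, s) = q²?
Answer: 1/12634 ≈ 7.9151e-5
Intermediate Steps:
1/(m(113, 155) + O(210, -274)) = 1/(113² - 135) = 1/(12769 - 135) = 1/12634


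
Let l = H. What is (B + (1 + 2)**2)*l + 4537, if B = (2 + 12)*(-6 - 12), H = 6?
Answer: 3079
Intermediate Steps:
B = -252 (B = 14*(-18) = -252)
l = 6
(B + (1 + 2)**2)*l + 4537 = (-252 + (1 + 2)**2)*6 + 4537 = (-252 + 3**2)*6 + 4537 = (-252 + 9)*6 + 4537 = -243*6 + 4537 = -1458 + 4537 = 3079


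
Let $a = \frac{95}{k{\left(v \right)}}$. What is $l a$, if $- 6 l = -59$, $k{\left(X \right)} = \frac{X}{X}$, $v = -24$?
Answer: $\frac{5605}{6} \approx 934.17$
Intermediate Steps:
$k{\left(X \right)} = 1$
$l = \frac{59}{6}$ ($l = \left(- \frac{1}{6}\right) \left(-59\right) = \frac{59}{6} \approx 9.8333$)
$a = 95$ ($a = \frac{95}{1} = 95 \cdot 1 = 95$)
$l a = \frac{59}{6} \cdot 95 = \frac{5605}{6}$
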